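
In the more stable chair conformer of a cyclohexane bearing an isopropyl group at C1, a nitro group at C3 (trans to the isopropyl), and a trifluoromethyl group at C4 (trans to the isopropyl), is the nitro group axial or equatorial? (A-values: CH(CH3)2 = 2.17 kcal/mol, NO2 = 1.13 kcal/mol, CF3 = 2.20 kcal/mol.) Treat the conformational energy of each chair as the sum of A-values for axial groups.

axial

Chair I (isopropyl axial, nitro equatorial, trifluoromethyl axial): E = 4.37 kcal/mol.
Chair II (isopropyl equatorial, nitro axial, trifluoromethyl equatorial): E = 1.13 kcal/mol.
Chair II is the more stable (lower-energy) conformer, and in that chair the nitro group is axial.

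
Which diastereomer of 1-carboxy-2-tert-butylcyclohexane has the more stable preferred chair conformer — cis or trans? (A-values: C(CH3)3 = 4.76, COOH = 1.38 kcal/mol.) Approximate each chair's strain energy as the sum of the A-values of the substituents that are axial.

At 1,2 positions (parity opposite): cis → (a,e or e,a); trans → (e,e or a,a).
Best chair for cis: E = 1.38 kcal/mol; best chair for trans: E = 0.00 kcal/mol.
The trans isomer is lower by 1.38 kcal/mol.

trans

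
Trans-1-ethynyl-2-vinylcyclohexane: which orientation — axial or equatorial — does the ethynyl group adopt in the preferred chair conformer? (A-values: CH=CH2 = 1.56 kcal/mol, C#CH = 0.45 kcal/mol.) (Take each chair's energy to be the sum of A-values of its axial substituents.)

C1 and C2 have opposite parity, so for the trans isomer the two substituents are e,e in one chair and a,a in the other.
Chair I (vinyl axial, ethynyl axial): E = 2.01 kcal/mol.
Chair II (vinyl equatorial, ethynyl equatorial): E = 0.00 kcal/mol.
Chair II is the more stable (lower-energy) conformer, and in that chair the ethynyl group is equatorial.

equatorial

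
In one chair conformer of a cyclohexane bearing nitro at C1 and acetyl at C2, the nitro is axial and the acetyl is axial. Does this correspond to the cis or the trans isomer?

trans

C1 and C2 have opposite parity, so their axial bonds point in opposite directions.
With opposite-parity carbons, two substituents on the same face are one axial and one equatorial; opposite faces give both axial or both equatorial.
Here the groups are axial/axial → opposite face → trans.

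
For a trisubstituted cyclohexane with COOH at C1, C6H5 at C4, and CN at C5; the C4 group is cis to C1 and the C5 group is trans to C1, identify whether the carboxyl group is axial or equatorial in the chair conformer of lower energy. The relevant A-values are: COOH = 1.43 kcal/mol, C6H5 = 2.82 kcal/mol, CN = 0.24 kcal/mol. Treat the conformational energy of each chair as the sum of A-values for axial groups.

axial

Chair I (carboxyl axial, phenyl equatorial, cyano equatorial): E = 1.43 kcal/mol.
Chair II (carboxyl equatorial, phenyl axial, cyano axial): E = 3.06 kcal/mol.
Chair I is the more stable (lower-energy) conformer, and in that chair the carboxyl group is axial.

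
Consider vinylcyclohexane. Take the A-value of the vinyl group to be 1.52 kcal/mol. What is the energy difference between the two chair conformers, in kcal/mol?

1.52 kcal/mol

A monosubstituted cyclohexane has one chair with the vinyl group axial (E = A = 1.52 kcal/mol) and one with it equatorial (E = 0).
ΔE = 1.52 − 0 = 1.52 kcal/mol.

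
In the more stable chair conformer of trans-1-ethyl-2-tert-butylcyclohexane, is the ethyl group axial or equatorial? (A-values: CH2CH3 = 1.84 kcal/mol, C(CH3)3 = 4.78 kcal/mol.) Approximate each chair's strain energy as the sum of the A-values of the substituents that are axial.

equatorial

C1 and C2 have opposite parity, so for the trans isomer the two substituents are e,e in one chair and a,a in the other.
Chair I (ethyl axial, tert-butyl axial): E = 6.62 kcal/mol.
Chair II (ethyl equatorial, tert-butyl equatorial): E = 0.00 kcal/mol.
Chair II is the more stable (lower-energy) conformer, and in that chair the ethyl group is equatorial.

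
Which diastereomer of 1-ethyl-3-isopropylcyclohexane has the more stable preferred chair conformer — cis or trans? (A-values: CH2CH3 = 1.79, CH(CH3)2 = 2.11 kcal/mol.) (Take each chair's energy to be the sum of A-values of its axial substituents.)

cis

At 1,3 positions (parity same): cis → (e,e or a,a); trans → (a,e or e,a).
Best chair for cis: E = 0.00 kcal/mol; best chair for trans: E = 1.79 kcal/mol.
The cis isomer is lower by 1.79 kcal/mol.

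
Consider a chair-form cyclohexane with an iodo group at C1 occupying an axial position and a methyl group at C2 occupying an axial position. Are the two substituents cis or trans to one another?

C1 and C2 have opposite parity, so their axial bonds point in opposite directions.
With opposite-parity carbons, two substituents on the same face are one axial and one equatorial; opposite faces give both axial or both equatorial.
Here the groups are axial/axial → opposite face → trans.

trans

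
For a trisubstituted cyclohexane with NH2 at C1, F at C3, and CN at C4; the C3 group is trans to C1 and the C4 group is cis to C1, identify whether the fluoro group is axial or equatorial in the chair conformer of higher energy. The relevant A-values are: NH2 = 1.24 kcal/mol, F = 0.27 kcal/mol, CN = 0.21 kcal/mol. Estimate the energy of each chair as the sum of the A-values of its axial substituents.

Chair I (amino axial, fluoro equatorial, cyano equatorial): E = 1.24 kcal/mol.
Chair II (amino equatorial, fluoro axial, cyano axial): E = 0.48 kcal/mol.
Chair I is the less stable (higher-energy) conformer, and in that chair the fluoro group is equatorial.

equatorial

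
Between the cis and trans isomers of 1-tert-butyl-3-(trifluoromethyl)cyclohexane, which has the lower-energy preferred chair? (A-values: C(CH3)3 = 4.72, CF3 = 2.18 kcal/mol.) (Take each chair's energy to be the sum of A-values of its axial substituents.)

At 1,3 positions (parity same): cis → (e,e or a,a); trans → (a,e or e,a).
Best chair for cis: E = 0.00 kcal/mol; best chair for trans: E = 2.18 kcal/mol.
The cis isomer is lower by 2.18 kcal/mol.

cis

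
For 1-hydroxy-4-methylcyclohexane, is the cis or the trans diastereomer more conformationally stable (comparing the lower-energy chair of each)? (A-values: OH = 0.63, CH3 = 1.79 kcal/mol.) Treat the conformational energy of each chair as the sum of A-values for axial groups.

At 1,4 positions (parity opposite): cis → (a,e or e,a); trans → (e,e or a,a).
Best chair for cis: E = 0.63 kcal/mol; best chair for trans: E = 0.00 kcal/mol.
The trans isomer is lower by 0.63 kcal/mol.

trans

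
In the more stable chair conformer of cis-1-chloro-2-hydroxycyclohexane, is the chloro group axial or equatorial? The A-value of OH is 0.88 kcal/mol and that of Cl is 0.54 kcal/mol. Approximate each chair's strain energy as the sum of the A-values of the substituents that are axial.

C1 and C2 have opposite parity, so for the cis isomer the two substituents are one axial and one equatorial in each chair.
Chair I (hydroxyl axial, chloro equatorial): E = 0.88 kcal/mol.
Chair II (hydroxyl equatorial, chloro axial): E = 0.54 kcal/mol.
Chair II is the more stable (lower-energy) conformer, and in that chair the chloro group is axial.

axial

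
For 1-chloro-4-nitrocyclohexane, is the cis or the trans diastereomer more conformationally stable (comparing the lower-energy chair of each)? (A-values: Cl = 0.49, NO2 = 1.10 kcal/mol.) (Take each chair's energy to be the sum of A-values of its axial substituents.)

At 1,4 positions (parity opposite): cis → (a,e or e,a); trans → (e,e or a,a).
Best chair for cis: E = 0.49 kcal/mol; best chair for trans: E = 0.00 kcal/mol.
The trans isomer is lower by 0.49 kcal/mol.

trans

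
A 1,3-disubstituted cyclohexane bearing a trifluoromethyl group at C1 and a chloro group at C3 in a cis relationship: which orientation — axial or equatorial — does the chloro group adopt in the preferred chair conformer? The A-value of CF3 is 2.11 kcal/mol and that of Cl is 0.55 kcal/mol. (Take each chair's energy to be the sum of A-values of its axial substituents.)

equatorial

C1 and C3 have the same parity, so for the cis isomer the two substituents are e,e in one chair and a,a in the other.
Chair I (trifluoromethyl axial, chloro axial): E = 2.66 kcal/mol.
Chair II (trifluoromethyl equatorial, chloro equatorial): E = 0.00 kcal/mol.
Chair II is the more stable (lower-energy) conformer, and in that chair the chloro group is equatorial.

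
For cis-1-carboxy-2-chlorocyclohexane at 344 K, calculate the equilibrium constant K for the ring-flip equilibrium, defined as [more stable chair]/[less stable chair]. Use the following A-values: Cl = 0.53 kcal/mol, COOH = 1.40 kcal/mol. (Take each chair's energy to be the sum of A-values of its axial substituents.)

C1 and C2 have opposite parity, so for the cis isomer the two substituents are one axial and one equatorial in each chair.
Chair I (chloro axial, carboxyl equatorial): E = 0.53 kcal/mol; chair II (chloro equatorial, carboxyl axial): E = 1.40 kcal/mol.
ΔG = 0.87 kcal/mol between the two chairs.
K = exp(ΔG/RT) with R = 1.987×10⁻³ kcal mol⁻¹ K⁻¹ and T = 344 K gives K ≈ 3.57.

K ≈ 3.57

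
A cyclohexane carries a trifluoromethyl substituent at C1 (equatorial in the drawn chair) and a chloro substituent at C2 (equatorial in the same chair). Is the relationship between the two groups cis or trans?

C1 and C2 have opposite parity, so their axial bonds point in opposite directions.
With opposite-parity carbons, two substituents on the same face are one axial and one equatorial; opposite faces give both axial or both equatorial.
Here the groups are equatorial/equatorial → opposite face → trans.

trans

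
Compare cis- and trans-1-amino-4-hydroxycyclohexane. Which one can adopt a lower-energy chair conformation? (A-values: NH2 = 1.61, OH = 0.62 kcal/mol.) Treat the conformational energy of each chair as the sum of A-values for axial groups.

trans

At 1,4 positions (parity opposite): cis → (a,e or e,a); trans → (e,e or a,a).
Best chair for cis: E = 0.62 kcal/mol; best chair for trans: E = 0.00 kcal/mol.
The trans isomer is lower by 0.62 kcal/mol.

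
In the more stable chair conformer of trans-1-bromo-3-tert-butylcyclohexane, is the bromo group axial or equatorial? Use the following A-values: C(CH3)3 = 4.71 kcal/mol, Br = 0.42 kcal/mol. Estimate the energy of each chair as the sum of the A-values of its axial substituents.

axial

C1 and C3 have the same parity, so for the trans isomer the two substituents are one axial and one equatorial in each chair.
Chair I (tert-butyl axial, bromo equatorial): E = 4.71 kcal/mol.
Chair II (tert-butyl equatorial, bromo axial): E = 0.42 kcal/mol.
Chair II is the more stable (lower-energy) conformer, and in that chair the bromo group is axial.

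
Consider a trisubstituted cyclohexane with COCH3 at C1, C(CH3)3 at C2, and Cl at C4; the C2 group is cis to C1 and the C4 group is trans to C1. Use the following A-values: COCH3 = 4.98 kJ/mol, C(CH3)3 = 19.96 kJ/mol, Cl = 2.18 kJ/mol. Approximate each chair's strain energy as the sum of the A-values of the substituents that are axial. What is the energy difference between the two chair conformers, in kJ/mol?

12.80 kJ/mol

Chair I (acetyl axial, tert-butyl equatorial, chloro axial): E = 7.16 kJ/mol.
Chair II (acetyl equatorial, tert-butyl axial, chloro equatorial): E = 19.96 kJ/mol.
ΔE = 19.96 − 7.16 = 12.80 kJ/mol; chair I is more stable.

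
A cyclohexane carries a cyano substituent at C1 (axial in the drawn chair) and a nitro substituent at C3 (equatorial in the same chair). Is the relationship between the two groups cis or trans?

trans

C1 and C3 have the same parity, so their axial bonds point in the same direction.
With same-parity carbons, two substituents on the same face are both axial or both equatorial; opposite faces give one of each.
Here the groups are axial/equatorial → opposite face → trans.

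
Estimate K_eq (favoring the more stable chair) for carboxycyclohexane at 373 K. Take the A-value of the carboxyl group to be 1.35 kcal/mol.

One chair has the carboxyl group axial (E = 1.35 kcal/mol) and the other has it equatorial (E = 0).
ΔG = 1.35 kcal/mol between the two chairs.
K = exp(ΔG/RT) with R = 1.987×10⁻³ kcal mol⁻¹ K⁻¹ and T = 373 K gives K ≈ 6.18.

K ≈ 6.18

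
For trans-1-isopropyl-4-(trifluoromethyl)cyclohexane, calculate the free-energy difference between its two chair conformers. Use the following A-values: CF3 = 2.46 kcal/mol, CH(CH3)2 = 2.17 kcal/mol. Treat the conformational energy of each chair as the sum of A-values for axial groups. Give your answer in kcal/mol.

C1 and C4 have opposite parity, so for the trans isomer the two substituents are e,e in one chair and a,a in the other.
Chair I (trifluoromethyl axial, isopropyl axial): E = 4.63 kcal/mol.
Chair II (trifluoromethyl equatorial, isopropyl equatorial): E = 0.00 kcal/mol.
ΔE = 4.63 − 0.00 = 4.63 kcal/mol; chair II is more stable.

4.63 kcal/mol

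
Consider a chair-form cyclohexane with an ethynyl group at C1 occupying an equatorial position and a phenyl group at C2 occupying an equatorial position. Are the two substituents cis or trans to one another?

trans

C1 and C2 have opposite parity, so their axial bonds point in opposite directions.
With opposite-parity carbons, two substituents on the same face are one axial and one equatorial; opposite faces give both axial or both equatorial.
Here the groups are equatorial/equatorial → opposite face → trans.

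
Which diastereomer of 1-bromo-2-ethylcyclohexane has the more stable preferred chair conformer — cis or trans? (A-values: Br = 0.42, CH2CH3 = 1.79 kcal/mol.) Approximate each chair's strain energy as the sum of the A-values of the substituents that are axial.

trans

At 1,2 positions (parity opposite): cis → (a,e or e,a); trans → (e,e or a,a).
Best chair for cis: E = 0.42 kcal/mol; best chair for trans: E = 0.00 kcal/mol.
The trans isomer is lower by 0.42 kcal/mol.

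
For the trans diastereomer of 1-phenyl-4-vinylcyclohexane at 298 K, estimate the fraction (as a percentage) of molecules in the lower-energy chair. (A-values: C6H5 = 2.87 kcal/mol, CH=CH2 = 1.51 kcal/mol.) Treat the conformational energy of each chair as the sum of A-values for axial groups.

C1 and C4 have opposite parity, so for the trans isomer the two substituents are e,e in one chair and a,a in the other.
Chair I (phenyl axial, vinyl axial): E = 4.38 kcal/mol; chair II (phenyl equatorial, vinyl equatorial): E = 0.00 kcal/mol.
ΔG = 4.38 kcal/mol between the two chairs.
K = exp(ΔG/RT) with R = 1.987×10⁻³ kcal mol⁻¹ K⁻¹ and T = 298 K gives K ≈ 1.63e+03.
Fraction in the lower-energy chair = K/(K+1) = 99.9%.

99.9%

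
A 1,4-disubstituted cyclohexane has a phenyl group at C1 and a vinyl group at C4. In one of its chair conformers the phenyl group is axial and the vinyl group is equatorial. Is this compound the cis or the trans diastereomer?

cis

C1 and C4 have opposite parity, so their axial bonds point in opposite directions.
With opposite-parity carbons, two substituents on the same face are one axial and one equatorial; opposite faces give both axial or both equatorial.
Here the groups are axial/equatorial → same face → cis.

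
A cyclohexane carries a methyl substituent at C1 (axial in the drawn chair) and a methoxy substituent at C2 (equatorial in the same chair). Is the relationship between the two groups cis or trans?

C1 and C2 have opposite parity, so their axial bonds point in opposite directions.
With opposite-parity carbons, two substituents on the same face are one axial and one equatorial; opposite faces give both axial or both equatorial.
Here the groups are axial/equatorial → same face → cis.

cis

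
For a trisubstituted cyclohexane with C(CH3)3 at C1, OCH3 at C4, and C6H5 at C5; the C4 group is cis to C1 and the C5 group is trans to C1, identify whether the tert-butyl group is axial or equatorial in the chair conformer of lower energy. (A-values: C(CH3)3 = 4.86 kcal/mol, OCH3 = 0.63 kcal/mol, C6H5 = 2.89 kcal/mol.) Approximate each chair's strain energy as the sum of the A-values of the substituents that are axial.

equatorial

Chair I (tert-butyl axial, methoxy equatorial, phenyl equatorial): E = 4.86 kcal/mol.
Chair II (tert-butyl equatorial, methoxy axial, phenyl axial): E = 3.52 kcal/mol.
Chair II is the more stable (lower-energy) conformer, and in that chair the tert-butyl group is equatorial.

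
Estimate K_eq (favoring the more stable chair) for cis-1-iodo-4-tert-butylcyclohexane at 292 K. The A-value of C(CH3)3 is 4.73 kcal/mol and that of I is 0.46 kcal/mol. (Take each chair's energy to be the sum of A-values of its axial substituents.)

C1 and C4 have opposite parity, so for the cis isomer the two substituents are one axial and one equatorial in each chair.
Chair I (tert-butyl axial, iodo equatorial): E = 4.73 kcal/mol; chair II (tert-butyl equatorial, iodo axial): E = 0.46 kcal/mol.
ΔG = 4.27 kcal/mol between the two chairs.
K = exp(ΔG/RT) with R = 1.987×10⁻³ kcal mol⁻¹ K⁻¹ and T = 292 K gives K ≈ 1.57e+03.

K ≈ 1571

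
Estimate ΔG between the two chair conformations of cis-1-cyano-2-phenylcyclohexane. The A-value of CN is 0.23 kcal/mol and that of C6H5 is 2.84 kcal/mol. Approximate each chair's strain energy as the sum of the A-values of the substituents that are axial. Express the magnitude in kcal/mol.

2.61 kcal/mol

C1 and C2 have opposite parity, so for the cis isomer the two substituents are one axial and one equatorial in each chair.
Chair I (cyano axial, phenyl equatorial): E = 0.23 kcal/mol.
Chair II (cyano equatorial, phenyl axial): E = 2.84 kcal/mol.
ΔE = 2.84 − 0.23 = 2.61 kcal/mol; chair I is more stable.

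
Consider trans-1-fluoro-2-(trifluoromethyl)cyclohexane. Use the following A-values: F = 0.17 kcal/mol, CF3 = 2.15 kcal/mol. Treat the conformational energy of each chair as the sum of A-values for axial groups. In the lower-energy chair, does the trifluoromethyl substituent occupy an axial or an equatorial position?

C1 and C2 have opposite parity, so for the trans isomer the two substituents are e,e in one chair and a,a in the other.
Chair I (fluoro axial, trifluoromethyl axial): E = 2.32 kcal/mol.
Chair II (fluoro equatorial, trifluoromethyl equatorial): E = 0.00 kcal/mol.
Chair II is the more stable (lower-energy) conformer, and in that chair the trifluoromethyl group is equatorial.

equatorial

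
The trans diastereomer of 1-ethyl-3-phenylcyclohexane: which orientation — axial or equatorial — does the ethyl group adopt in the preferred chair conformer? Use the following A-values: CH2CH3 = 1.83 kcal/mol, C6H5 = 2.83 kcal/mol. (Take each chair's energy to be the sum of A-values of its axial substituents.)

C1 and C3 have the same parity, so for the trans isomer the two substituents are one axial and one equatorial in each chair.
Chair I (ethyl axial, phenyl equatorial): E = 1.83 kcal/mol.
Chair II (ethyl equatorial, phenyl axial): E = 2.83 kcal/mol.
Chair I is the more stable (lower-energy) conformer, and in that chair the ethyl group is axial.

axial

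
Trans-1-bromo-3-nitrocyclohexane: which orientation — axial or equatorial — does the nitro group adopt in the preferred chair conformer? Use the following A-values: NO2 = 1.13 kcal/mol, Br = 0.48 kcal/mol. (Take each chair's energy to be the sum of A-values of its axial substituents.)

equatorial

C1 and C3 have the same parity, so for the trans isomer the two substituents are one axial and one equatorial in each chair.
Chair I (nitro axial, bromo equatorial): E = 1.13 kcal/mol.
Chair II (nitro equatorial, bromo axial): E = 0.48 kcal/mol.
Chair II is the more stable (lower-energy) conformer, and in that chair the nitro group is equatorial.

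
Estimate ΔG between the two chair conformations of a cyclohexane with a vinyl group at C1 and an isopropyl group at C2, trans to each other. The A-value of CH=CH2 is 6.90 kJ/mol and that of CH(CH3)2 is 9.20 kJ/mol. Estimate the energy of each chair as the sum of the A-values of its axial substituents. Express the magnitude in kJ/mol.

16.10 kJ/mol

C1 and C2 have opposite parity, so for the trans isomer the two substituents are e,e in one chair and a,a in the other.
Chair I (vinyl axial, isopropyl axial): E = 16.10 kJ/mol.
Chair II (vinyl equatorial, isopropyl equatorial): E = 0.00 kJ/mol.
ΔE = 16.10 − 0.00 = 16.10 kJ/mol; chair II is more stable.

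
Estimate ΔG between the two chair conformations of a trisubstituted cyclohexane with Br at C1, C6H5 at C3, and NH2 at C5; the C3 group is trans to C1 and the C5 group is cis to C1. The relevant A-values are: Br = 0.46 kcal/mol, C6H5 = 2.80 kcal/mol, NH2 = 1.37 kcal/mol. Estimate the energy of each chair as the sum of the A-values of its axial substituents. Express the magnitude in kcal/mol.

0.97 kcal/mol

Chair I (bromo axial, phenyl equatorial, amino axial): E = 1.83 kcal/mol.
Chair II (bromo equatorial, phenyl axial, amino equatorial): E = 2.80 kcal/mol.
ΔE = 2.80 − 1.83 = 0.97 kcal/mol; chair I is more stable.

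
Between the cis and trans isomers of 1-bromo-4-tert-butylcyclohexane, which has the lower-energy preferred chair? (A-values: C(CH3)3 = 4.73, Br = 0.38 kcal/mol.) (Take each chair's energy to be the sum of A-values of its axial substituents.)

trans

At 1,4 positions (parity opposite): cis → (a,e or e,a); trans → (e,e or a,a).
Best chair for cis: E = 0.38 kcal/mol; best chair for trans: E = 0.00 kcal/mol.
The trans isomer is lower by 0.38 kcal/mol.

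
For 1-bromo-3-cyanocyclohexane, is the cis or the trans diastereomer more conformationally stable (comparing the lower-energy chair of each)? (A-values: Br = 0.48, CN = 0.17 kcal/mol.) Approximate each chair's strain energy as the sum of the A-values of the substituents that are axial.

cis

At 1,3 positions (parity same): cis → (e,e or a,a); trans → (a,e or e,a).
Best chair for cis: E = 0.00 kcal/mol; best chair for trans: E = 0.17 kcal/mol.
The cis isomer is lower by 0.17 kcal/mol.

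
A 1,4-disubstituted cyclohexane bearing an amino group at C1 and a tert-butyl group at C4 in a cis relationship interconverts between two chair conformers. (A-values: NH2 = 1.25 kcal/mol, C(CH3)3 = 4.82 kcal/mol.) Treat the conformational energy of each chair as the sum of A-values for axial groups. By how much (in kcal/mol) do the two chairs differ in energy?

C1 and C4 have opposite parity, so for the cis isomer the two substituents are one axial and one equatorial in each chair.
Chair I (amino axial, tert-butyl equatorial): E = 1.25 kcal/mol.
Chair II (amino equatorial, tert-butyl axial): E = 4.82 kcal/mol.
ΔE = 4.82 − 1.25 = 3.57 kcal/mol; chair I is more stable.

3.57 kcal/mol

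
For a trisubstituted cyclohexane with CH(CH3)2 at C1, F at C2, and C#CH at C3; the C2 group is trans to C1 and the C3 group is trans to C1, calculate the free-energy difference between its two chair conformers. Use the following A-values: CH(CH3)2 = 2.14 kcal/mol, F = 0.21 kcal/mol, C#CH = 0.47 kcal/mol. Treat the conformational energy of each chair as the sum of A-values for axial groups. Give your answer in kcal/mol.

1.88 kcal/mol

Chair I (isopropyl axial, fluoro axial, ethynyl equatorial): E = 2.35 kcal/mol.
Chair II (isopropyl equatorial, fluoro equatorial, ethynyl axial): E = 0.47 kcal/mol.
ΔE = 2.35 − 0.47 = 1.88 kcal/mol; chair II is more stable.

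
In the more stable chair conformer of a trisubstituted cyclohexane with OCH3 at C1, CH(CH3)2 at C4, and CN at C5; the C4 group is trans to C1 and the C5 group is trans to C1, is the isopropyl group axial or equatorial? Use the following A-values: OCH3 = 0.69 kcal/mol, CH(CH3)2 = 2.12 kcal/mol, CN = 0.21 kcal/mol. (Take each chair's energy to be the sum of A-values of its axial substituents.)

equatorial

Chair I (methoxy axial, isopropyl axial, cyano equatorial): E = 2.81 kcal/mol.
Chair II (methoxy equatorial, isopropyl equatorial, cyano axial): E = 0.21 kcal/mol.
Chair II is the more stable (lower-energy) conformer, and in that chair the isopropyl group is equatorial.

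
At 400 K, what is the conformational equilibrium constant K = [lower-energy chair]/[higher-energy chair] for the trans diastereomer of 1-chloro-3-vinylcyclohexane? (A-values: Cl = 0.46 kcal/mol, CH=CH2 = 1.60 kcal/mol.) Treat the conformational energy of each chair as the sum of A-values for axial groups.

K ≈ 4.20

C1 and C3 have the same parity, so for the trans isomer the two substituents are one axial and one equatorial in each chair.
Chair I (chloro axial, vinyl equatorial): E = 0.46 kcal/mol; chair II (chloro equatorial, vinyl axial): E = 1.60 kcal/mol.
ΔG = 1.14 kcal/mol between the two chairs.
K = exp(ΔG/RT) with R = 1.987×10⁻³ kcal mol⁻¹ K⁻¹ and T = 400 K gives K ≈ 4.2.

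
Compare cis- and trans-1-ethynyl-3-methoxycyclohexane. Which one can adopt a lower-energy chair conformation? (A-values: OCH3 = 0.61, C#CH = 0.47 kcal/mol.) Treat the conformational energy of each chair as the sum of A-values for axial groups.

cis

At 1,3 positions (parity same): cis → (e,e or a,a); trans → (a,e or e,a).
Best chair for cis: E = 0.00 kcal/mol; best chair for trans: E = 0.47 kcal/mol.
The cis isomer is lower by 0.47 kcal/mol.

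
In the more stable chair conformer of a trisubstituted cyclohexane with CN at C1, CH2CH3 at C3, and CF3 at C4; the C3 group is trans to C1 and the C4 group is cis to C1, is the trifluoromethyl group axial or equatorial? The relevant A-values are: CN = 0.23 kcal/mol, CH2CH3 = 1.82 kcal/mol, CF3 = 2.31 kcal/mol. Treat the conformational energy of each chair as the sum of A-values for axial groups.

Chair I (cyano axial, ethyl equatorial, trifluoromethyl equatorial): E = 0.23 kcal/mol.
Chair II (cyano equatorial, ethyl axial, trifluoromethyl axial): E = 4.13 kcal/mol.
Chair I is the more stable (lower-energy) conformer, and in that chair the trifluoromethyl group is equatorial.

equatorial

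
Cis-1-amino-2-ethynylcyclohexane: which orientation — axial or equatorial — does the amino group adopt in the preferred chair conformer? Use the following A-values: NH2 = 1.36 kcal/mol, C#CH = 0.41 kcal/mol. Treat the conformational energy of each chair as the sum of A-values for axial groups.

equatorial

C1 and C2 have opposite parity, so for the cis isomer the two substituents are one axial and one equatorial in each chair.
Chair I (amino axial, ethynyl equatorial): E = 1.36 kcal/mol.
Chair II (amino equatorial, ethynyl axial): E = 0.41 kcal/mol.
Chair II is the more stable (lower-energy) conformer, and in that chair the amino group is equatorial.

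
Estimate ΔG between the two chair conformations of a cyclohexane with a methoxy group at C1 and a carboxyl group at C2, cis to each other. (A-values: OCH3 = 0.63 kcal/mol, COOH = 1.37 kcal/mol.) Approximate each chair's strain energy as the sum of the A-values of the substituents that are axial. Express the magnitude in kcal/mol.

C1 and C2 have opposite parity, so for the cis isomer the two substituents are one axial and one equatorial in each chair.
Chair I (methoxy axial, carboxyl equatorial): E = 0.63 kcal/mol.
Chair II (methoxy equatorial, carboxyl axial): E = 1.37 kcal/mol.
ΔE = 1.37 − 0.63 = 0.74 kcal/mol; chair I is more stable.

0.74 kcal/mol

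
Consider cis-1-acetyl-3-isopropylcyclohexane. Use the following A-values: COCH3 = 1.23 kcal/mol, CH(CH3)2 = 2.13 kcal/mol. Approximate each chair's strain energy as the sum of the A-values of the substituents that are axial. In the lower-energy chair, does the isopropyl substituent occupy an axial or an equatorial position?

C1 and C3 have the same parity, so for the cis isomer the two substituents are e,e in one chair and a,a in the other.
Chair I (acetyl axial, isopropyl axial): E = 3.36 kcal/mol.
Chair II (acetyl equatorial, isopropyl equatorial): E = 0.00 kcal/mol.
Chair II is the more stable (lower-energy) conformer, and in that chair the isopropyl group is equatorial.

equatorial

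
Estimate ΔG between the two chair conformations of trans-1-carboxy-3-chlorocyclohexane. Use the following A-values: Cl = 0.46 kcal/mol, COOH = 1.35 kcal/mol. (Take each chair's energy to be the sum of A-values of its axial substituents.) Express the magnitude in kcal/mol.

0.89 kcal/mol

C1 and C3 have the same parity, so for the trans isomer the two substituents are one axial and one equatorial in each chair.
Chair I (chloro axial, carboxyl equatorial): E = 0.46 kcal/mol.
Chair II (chloro equatorial, carboxyl axial): E = 1.35 kcal/mol.
ΔE = 1.35 − 0.46 = 0.89 kcal/mol; chair I is more stable.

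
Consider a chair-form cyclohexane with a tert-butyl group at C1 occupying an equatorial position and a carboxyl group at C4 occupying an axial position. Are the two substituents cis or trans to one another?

C1 and C4 have opposite parity, so their axial bonds point in opposite directions.
With opposite-parity carbons, two substituents on the same face are one axial and one equatorial; opposite faces give both axial or both equatorial.
Here the groups are equatorial/axial → same face → cis.

cis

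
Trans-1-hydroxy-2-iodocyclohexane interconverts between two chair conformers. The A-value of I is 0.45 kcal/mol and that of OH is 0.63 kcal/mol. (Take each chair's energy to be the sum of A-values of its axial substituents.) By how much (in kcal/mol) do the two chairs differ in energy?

C1 and C2 have opposite parity, so for the trans isomer the two substituents are e,e in one chair and a,a in the other.
Chair I (iodo axial, hydroxyl axial): E = 1.08 kcal/mol.
Chair II (iodo equatorial, hydroxyl equatorial): E = 0.00 kcal/mol.
ΔE = 1.08 − 0.00 = 1.08 kcal/mol; chair II is more stable.

1.08 kcal/mol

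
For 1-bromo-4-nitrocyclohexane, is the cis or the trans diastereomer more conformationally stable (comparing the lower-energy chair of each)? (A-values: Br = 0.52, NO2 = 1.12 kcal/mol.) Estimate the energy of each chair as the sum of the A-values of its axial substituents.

At 1,4 positions (parity opposite): cis → (a,e or e,a); trans → (e,e or a,a).
Best chair for cis: E = 0.52 kcal/mol; best chair for trans: E = 0.00 kcal/mol.
The trans isomer is lower by 0.52 kcal/mol.

trans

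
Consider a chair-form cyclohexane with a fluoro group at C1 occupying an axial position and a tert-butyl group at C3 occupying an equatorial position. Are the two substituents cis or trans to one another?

C1 and C3 have the same parity, so their axial bonds point in the same direction.
With same-parity carbons, two substituents on the same face are both axial or both equatorial; opposite faces give one of each.
Here the groups are axial/equatorial → opposite face → trans.

trans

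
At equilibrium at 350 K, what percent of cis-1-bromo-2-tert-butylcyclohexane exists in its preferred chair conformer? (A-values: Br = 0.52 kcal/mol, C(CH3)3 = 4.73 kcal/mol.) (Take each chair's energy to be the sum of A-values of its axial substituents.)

C1 and C2 have opposite parity, so for the cis isomer the two substituents are one axial and one equatorial in each chair.
Chair I (bromo axial, tert-butyl equatorial): E = 0.52 kcal/mol; chair II (bromo equatorial, tert-butyl axial): E = 4.73 kcal/mol.
ΔG = 4.21 kcal/mol between the two chairs.
K = exp(ΔG/RT) with R = 1.987×10⁻³ kcal mol⁻¹ K⁻¹ and T = 350 K gives K ≈ 426.
Fraction in the lower-energy chair = K/(K+1) = 99.8%.

99.8%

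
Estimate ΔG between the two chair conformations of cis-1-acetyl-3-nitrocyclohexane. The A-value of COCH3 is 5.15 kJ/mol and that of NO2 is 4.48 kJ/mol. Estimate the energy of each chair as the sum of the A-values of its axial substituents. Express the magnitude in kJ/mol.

9.63 kJ/mol

C1 and C3 have the same parity, so for the cis isomer the two substituents are e,e in one chair and a,a in the other.
Chair I (acetyl axial, nitro axial): E = 9.63 kJ/mol.
Chair II (acetyl equatorial, nitro equatorial): E = 0.00 kJ/mol.
ΔE = 9.63 − 0.00 = 9.63 kJ/mol; chair II is more stable.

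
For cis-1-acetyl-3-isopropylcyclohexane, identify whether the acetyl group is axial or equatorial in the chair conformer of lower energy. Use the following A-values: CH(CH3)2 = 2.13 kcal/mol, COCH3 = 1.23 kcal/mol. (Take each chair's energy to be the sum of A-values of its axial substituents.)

equatorial

C1 and C3 have the same parity, so for the cis isomer the two substituents are e,e in one chair and a,a in the other.
Chair I (isopropyl axial, acetyl axial): E = 3.36 kcal/mol.
Chair II (isopropyl equatorial, acetyl equatorial): E = 0.00 kcal/mol.
Chair II is the more stable (lower-energy) conformer, and in that chair the acetyl group is equatorial.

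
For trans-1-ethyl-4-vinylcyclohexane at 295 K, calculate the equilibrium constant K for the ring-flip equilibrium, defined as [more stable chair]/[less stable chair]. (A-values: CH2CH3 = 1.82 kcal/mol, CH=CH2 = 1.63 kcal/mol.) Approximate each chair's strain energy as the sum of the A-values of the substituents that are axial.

C1 and C4 have opposite parity, so for the trans isomer the two substituents are e,e in one chair and a,a in the other.
Chair I (ethyl axial, vinyl axial): E = 3.45 kcal/mol; chair II (ethyl equatorial, vinyl equatorial): E = 0.00 kcal/mol.
ΔG = 3.45 kcal/mol between the two chairs.
K = exp(ΔG/RT) with R = 1.987×10⁻³ kcal mol⁻¹ K⁻¹ and T = 295 K gives K ≈ 360.

K ≈ 360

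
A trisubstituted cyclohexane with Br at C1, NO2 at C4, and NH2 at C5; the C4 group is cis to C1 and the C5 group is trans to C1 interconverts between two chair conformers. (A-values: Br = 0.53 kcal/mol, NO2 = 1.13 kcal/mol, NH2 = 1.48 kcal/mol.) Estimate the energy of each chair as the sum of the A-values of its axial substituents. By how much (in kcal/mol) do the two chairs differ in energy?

2.08 kcal/mol

Chair I (bromo axial, nitro equatorial, amino equatorial): E = 0.53 kcal/mol.
Chair II (bromo equatorial, nitro axial, amino axial): E = 2.61 kcal/mol.
ΔE = 2.61 − 0.53 = 2.08 kcal/mol; chair I is more stable.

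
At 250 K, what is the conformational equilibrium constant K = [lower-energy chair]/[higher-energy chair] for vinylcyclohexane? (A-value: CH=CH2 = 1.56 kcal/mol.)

K ≈ 23.1

One chair has the vinyl group axial (E = 1.56 kcal/mol) and the other has it equatorial (E = 0).
ΔG = 1.56 kcal/mol between the two chairs.
K = exp(ΔG/RT) with R = 1.987×10⁻³ kcal mol⁻¹ K⁻¹ and T = 250 K gives K ≈ 23.1.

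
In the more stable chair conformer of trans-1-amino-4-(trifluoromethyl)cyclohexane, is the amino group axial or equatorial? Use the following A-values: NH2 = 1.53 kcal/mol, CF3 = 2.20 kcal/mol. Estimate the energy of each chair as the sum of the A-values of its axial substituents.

equatorial

C1 and C4 have opposite parity, so for the trans isomer the two substituents are e,e in one chair and a,a in the other.
Chair I (amino axial, trifluoromethyl axial): E = 3.73 kcal/mol.
Chair II (amino equatorial, trifluoromethyl equatorial): E = 0.00 kcal/mol.
Chair II is the more stable (lower-energy) conformer, and in that chair the amino group is equatorial.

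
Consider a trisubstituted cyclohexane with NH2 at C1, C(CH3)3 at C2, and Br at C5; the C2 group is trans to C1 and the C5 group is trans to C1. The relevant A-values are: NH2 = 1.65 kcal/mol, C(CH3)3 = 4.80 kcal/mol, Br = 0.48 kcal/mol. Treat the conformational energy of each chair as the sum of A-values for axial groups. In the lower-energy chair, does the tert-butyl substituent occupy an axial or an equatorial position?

Chair I (amino axial, tert-butyl axial, bromo equatorial): E = 6.45 kcal/mol.
Chair II (amino equatorial, tert-butyl equatorial, bromo axial): E = 0.48 kcal/mol.
Chair II is the more stable (lower-energy) conformer, and in that chair the tert-butyl group is equatorial.

equatorial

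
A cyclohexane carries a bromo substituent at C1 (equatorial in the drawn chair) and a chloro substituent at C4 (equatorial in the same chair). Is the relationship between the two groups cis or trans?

trans

C1 and C4 have opposite parity, so their axial bonds point in opposite directions.
With opposite-parity carbons, two substituents on the same face are one axial and one equatorial; opposite faces give both axial or both equatorial.
Here the groups are equatorial/equatorial → opposite face → trans.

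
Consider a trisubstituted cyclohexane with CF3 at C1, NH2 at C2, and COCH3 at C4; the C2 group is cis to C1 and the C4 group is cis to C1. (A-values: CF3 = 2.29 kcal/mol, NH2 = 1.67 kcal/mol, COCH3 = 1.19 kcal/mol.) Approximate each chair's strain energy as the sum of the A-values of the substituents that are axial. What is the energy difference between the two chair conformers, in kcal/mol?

0.57 kcal/mol

Chair I (trifluoromethyl axial, amino equatorial, acetyl equatorial): E = 2.29 kcal/mol.
Chair II (trifluoromethyl equatorial, amino axial, acetyl axial): E = 2.86 kcal/mol.
ΔE = 2.86 − 2.29 = 0.57 kcal/mol; chair I is more stable.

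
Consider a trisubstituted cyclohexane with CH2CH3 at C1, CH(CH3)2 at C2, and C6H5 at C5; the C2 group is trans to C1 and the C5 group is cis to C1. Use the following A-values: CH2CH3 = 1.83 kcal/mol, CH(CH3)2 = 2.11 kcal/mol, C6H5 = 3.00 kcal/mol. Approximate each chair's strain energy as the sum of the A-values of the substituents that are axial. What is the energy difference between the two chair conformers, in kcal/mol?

Chair I (ethyl axial, isopropyl axial, phenyl axial): E = 6.94 kcal/mol.
Chair II (ethyl equatorial, isopropyl equatorial, phenyl equatorial): E = 0.00 kcal/mol.
ΔE = 6.94 − 0.00 = 6.94 kcal/mol; chair II is more stable.

6.94 kcal/mol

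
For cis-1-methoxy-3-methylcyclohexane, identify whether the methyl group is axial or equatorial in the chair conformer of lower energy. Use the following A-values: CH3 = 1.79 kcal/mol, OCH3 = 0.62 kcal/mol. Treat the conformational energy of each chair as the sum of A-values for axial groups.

C1 and C3 have the same parity, so for the cis isomer the two substituents are e,e in one chair and a,a in the other.
Chair I (methyl axial, methoxy axial): E = 2.41 kcal/mol.
Chair II (methyl equatorial, methoxy equatorial): E = 0.00 kcal/mol.
Chair II is the more stable (lower-energy) conformer, and in that chair the methyl group is equatorial.

equatorial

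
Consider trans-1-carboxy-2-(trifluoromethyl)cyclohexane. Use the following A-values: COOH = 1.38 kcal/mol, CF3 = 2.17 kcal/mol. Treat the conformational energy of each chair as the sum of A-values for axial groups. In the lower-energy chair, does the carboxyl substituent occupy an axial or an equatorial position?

C1 and C2 have opposite parity, so for the trans isomer the two substituents are e,e in one chair and a,a in the other.
Chair I (carboxyl axial, trifluoromethyl axial): E = 3.55 kcal/mol.
Chair II (carboxyl equatorial, trifluoromethyl equatorial): E = 0.00 kcal/mol.
Chair II is the more stable (lower-energy) conformer, and in that chair the carboxyl group is equatorial.

equatorial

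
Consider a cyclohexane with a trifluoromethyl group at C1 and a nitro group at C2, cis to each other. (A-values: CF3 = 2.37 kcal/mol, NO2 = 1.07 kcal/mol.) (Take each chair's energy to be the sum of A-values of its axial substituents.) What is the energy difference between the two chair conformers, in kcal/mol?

C1 and C2 have opposite parity, so for the cis isomer the two substituents are one axial and one equatorial in each chair.
Chair I (trifluoromethyl axial, nitro equatorial): E = 2.37 kcal/mol.
Chair II (trifluoromethyl equatorial, nitro axial): E = 1.07 kcal/mol.
ΔE = 2.37 − 1.07 = 1.30 kcal/mol; chair II is more stable.

1.30 kcal/mol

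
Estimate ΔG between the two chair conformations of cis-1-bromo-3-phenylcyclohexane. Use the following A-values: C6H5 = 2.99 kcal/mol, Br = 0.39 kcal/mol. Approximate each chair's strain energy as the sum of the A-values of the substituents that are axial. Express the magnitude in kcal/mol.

C1 and C3 have the same parity, so for the cis isomer the two substituents are e,e in one chair and a,a in the other.
Chair I (phenyl axial, bromo axial): E = 3.38 kcal/mol.
Chair II (phenyl equatorial, bromo equatorial): E = 0.00 kcal/mol.
ΔE = 3.38 − 0.00 = 3.38 kcal/mol; chair II is more stable.

3.38 kcal/mol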